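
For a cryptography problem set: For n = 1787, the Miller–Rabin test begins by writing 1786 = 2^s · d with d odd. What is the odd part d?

Halving: 1786 → 893; 893 is odd.
So 1786 = 2^1 · 893.

893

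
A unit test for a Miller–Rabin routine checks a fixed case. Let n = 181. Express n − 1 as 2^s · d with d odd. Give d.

45

Halving: 180 → 90 → 45; 45 is odd.
So 180 = 2^2 · 45.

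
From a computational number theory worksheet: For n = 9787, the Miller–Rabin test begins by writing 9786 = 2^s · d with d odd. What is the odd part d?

4893

Halving: 9786 → 4893; 4893 is odd.
So 9786 = 2^1 · 4893.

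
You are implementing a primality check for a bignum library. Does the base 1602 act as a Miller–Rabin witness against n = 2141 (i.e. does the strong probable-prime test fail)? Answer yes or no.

n − 1 = 2140 = 2^2 · 535, so s = 2 and d = 535.
Repeated squaring mod 2141: 1602^1 ≡ 1602, 1602^2 ≡ 1486, 1602^4 ≡ 825, 1602^8 ≡ 1928, 1602^16 ≡ 408, 1602^32 ≡ 1607, 1602^64 ≡ 403, 1602^128 ≡ 1834, 1602^256 ≡ 45, 1602^512 ≡ 2025.
535 = 512 + 16 + 4 + 2 + 1, so 1602^535 ≡ 2025·408·825·1486·1602 ≡ 1722 (mod 2141).
x_0 = 1602^535 mod 2141 = 1722.
x_0 is neither 1 nor 2140, so continue squaring.
x_1 = 1722^2 mod 2141 = 2140.
x_1 ≡ −1, so 1602 is not a witness.

no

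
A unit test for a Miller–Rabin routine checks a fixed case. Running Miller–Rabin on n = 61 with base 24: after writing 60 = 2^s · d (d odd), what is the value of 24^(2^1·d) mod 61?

n − 1 = 60 = 2^2 · 15, so s = 2 and d = 15.
x_0 = 24^15 mod 61 = 11.
x_1 = 11^2 mod 61 = 60.

60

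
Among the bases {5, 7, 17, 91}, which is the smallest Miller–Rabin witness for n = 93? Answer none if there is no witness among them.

n − 1 = 92 = 2^2 · 23, so s = 2 and d = 23.
Base 5: x_0 = 5^23 mod 93 = 56. x_0 is neither 1 nor 92, so continue squaring. x_1 = 56^2 mod 93 = 67. Reached i = s−1 = 1 without hitting −1: 5 is a Miller–Rabin witness and 93 is composite.
Base 7: x_0 = 7^23 mod 93 = 10. x_0 is neither 1 nor 92, so continue squaring. x_1 = 10^2 mod 93 = 7. Reached i = s−1 = 1 without hitting −1: 7 is a Miller–Rabin witness and 93 is composite.
Base 17: x_0 = 17^23 mod 93 = 44. x_0 is neither 1 nor 92, so continue squaring. x_1 = 44^2 mod 93 = 76. Reached i = s−1 = 1 without hitting −1: 17 is a Miller–Rabin witness and 93 is composite.
Base 91: x_0 = 91^23 mod 93 = 85. x_0 is neither 1 nor 92, so continue squaring. x_1 = 85^2 mod 93 = 64. Reached i = s−1 = 1 without hitting −1: 91 is a Miller–Rabin witness and 93 is composite.
The smallest witness among the given bases is 5.

5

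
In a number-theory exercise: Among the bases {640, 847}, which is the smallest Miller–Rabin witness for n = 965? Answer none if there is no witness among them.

640

n − 1 = 964 = 2^2 · 241, so s = 2 and d = 241.
Base 640: x_0 = 640^241 mod 965 = 695. x_0 is neither 1 nor 964, so continue squaring. x_1 = 695^2 mod 965 = 525. Reached i = s−1 = 1 without hitting −1: 640 is a Miller–Rabin witness and 965 is composite.
Base 847: x_0 = 847^241 mod 965 = 697. x_0 is neither 1 nor 964, so continue squaring. x_1 = 697^2 mod 965 = 414. Reached i = s−1 = 1 without hitting −1: 847 is a Miller–Rabin witness and 965 is composite.
The smallest witness among the given bases is 640.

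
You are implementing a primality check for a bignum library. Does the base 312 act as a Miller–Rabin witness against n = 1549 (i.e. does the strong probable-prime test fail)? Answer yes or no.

n − 1 = 1548 = 2^2 · 387, so s = 2 and d = 387.
Repeated squaring mod 1549: 312^1 ≡ 312, 312^2 ≡ 1306, 312^4 ≡ 187, 312^8 ≡ 891, 312^16 ≡ 793, 312^32 ≡ 1504, 312^64 ≡ 476, 312^128 ≡ 422, 312^256 ≡ 1498.
387 = 256 + 128 + 2 + 1, so 312^387 ≡ 1498·422·1306·312 ≡ 1548 (mod 1549).
x_0 = 312^387 mod 1549 = 1548.
x_0 = 1548 ≡ −1, so 312 is not a witness.

no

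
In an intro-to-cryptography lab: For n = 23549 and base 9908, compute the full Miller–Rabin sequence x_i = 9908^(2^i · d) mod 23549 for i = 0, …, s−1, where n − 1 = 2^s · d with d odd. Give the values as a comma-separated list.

n − 1 = 23548 = 2^2 · 5887, so s = 2 and d = 5887.
x_0 = 9908^5887 mod 23549 = 7922.
x_1 = 7922^2 mod 23549 = 23548.

7922, 23548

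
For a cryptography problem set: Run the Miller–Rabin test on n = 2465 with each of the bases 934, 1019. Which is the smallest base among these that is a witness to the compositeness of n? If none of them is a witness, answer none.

n − 1 = 2464 = 2^5 · 77, so s = 5 and d = 77.
Base 934: x_0 = 934^77 mod 2465 = 2464. x_0 = 2464 ≡ −1, so 934 is not a witness.
Base 1019: x_0 = 1019^77 mod 2465 = 2464. x_0 = 2464 ≡ −1, so 1019 is not a witness.
No listed base is a witness for 2465.

none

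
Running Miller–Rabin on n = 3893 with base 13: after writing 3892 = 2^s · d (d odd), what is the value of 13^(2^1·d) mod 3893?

713

n − 1 = 3892 = 2^2 · 973, so s = 2 and d = 973.
x_0 = 13^973 mod 3893 = 3413.
x_1 = 3413^2 mod 3893 = 713.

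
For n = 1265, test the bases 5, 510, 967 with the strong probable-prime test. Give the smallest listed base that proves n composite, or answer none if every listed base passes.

n − 1 = 1264 = 2^4 · 79, so s = 4 and d = 79.
Base 5: x_0 = 5^79 mod 1265 = 1010. x_0 is neither 1 nor 1264, so continue squaring. x_1 = 1010^2 mod 1265 = 510. x_2 = 510^2 mod 1265 = 775. x_3 = 775^2 mod 1265 = 1015. Reached i = s−1 = 3 without hitting −1: 5 is a Miller–Rabin witness and 1265 is composite.
Base 510: x_0 = 510^79 mod 1265 = 1235. x_0 is neither 1 nor 1264, so continue squaring. x_1 = 1235^2 mod 1265 = 900. x_2 = 900^2 mod 1265 = 400. x_3 = 400^2 mod 1265 = 610. Reached i = s−1 = 3 without hitting −1: 510 is a Miller–Rabin witness and 1265 is composite.
Base 967: x_0 = 967^79 mod 1265 = 208. x_0 is neither 1 nor 1264, so continue squaring. x_1 = 208^2 mod 1265 = 254. x_2 = 254^2 mod 1265 = 1. x_2 = 1 but x_1 ≠ ±1, a nontrivial square root of 1 — 967 is a witness and 1265 is composite.
The smallest witness among the given bases is 5.

5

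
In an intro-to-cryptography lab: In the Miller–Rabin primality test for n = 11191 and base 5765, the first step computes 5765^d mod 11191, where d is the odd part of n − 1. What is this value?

6478

n − 1 = 11190 = 2^1 · 5595, so s = 1 and d = 5595.
By repeated squaring, 5765^5595 ≡ 6478 (mod 11191).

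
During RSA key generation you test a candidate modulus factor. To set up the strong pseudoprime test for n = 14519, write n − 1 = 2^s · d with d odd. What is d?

7259

Halving: 14518 → 7259; 7259 is odd.
So 14518 = 2^1 · 7259.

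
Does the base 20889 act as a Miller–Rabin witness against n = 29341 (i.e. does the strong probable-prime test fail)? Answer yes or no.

yes

n − 1 = 29340 = 2^2 · 7335, so s = 2 and d = 7335.
x_0 = 20889^7335 mod 29341 = 9027.
x_0 is neither 1 nor 29340, so continue squaring.
x_1 = 9027^2 mod 29341 = 6772.
Reached i = s−1 = 1 without hitting −1: 20889 is a Miller–Rabin witness and 29341 is composite.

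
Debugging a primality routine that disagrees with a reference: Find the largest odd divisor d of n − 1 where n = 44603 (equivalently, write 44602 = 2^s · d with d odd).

Halving: 44602 → 22301; 22301 is odd.
So 44602 = 2^1 · 22301.

22301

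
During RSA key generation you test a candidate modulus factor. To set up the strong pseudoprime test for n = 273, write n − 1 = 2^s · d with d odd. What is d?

Halving: 272 → 136 → 68 → 34 → 17; 17 is odd.
So 272 = 2^4 · 17.

17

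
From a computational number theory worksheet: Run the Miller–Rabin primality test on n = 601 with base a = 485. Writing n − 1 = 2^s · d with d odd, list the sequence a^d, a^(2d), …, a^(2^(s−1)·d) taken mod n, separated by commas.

438, 125, 600

n − 1 = 600 = 2^3 · 75, so s = 3 and d = 75.
x_0 = 485^75 mod 601 = 438.
x_1 = 438^2 mod 601 = 125.
x_2 = 125^2 mod 601 = 600.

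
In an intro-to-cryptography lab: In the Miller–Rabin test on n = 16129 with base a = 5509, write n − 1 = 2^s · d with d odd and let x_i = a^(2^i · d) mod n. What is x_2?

9780

n − 1 = 16128 = 2^8 · 63, so s = 8 and d = 63.
x_0 = 5509^63 mod 16129 = 9651.
x_1 = 9651^2 mod 16129 = 12955.
x_2 = 12955^2 mod 16129 = 9780.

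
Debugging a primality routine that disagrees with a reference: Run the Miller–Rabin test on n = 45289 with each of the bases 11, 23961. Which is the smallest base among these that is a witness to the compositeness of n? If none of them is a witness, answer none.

n − 1 = 45288 = 2^3 · 5661, so s = 3 and d = 5661.
Base 11: x_0 = 11^5661 mod 45289 = 17810. x_0 is neither 1 nor 45288, so continue squaring. x_1 = 17810^2 mod 45289 = 37233. x_2 = 37233^2 mod 45289 = 45288. x_2 ≡ −1, so 11 is not a witness.
Base 23961: x_0 = 23961^5661 mod 45289 = 27479. x_0 is neither 1 nor 45288, so continue squaring. x_1 = 27479^2 mod 45289 = 37233. x_2 = 37233^2 mod 45289 = 45288. x_2 ≡ −1, so 23961 is not a witness.
No listed base is a witness for 45289.

none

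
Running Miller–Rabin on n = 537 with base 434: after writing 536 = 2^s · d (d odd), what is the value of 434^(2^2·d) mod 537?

76

n − 1 = 536 = 2^3 · 67, so s = 3 and d = 67.
Repeated squaring mod 537: 434^1 ≡ 434, 434^2 ≡ 406, 434^4 ≡ 514, 434^8 ≡ 529, 434^16 ≡ 64, 434^32 ≡ 337, 434^64 ≡ 262.
67 = 64 + 2 + 1, so 434^67 ≡ 262·406·434 ≡ 95 (mod 537).
x_0 = 95.
x_1 = 95^2 mod 537 = 433.
x_2 = 433^2 mod 537 = 76.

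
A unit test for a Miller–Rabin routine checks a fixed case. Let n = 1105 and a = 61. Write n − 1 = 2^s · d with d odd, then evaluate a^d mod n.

n − 1 = 1104 = 2^4 · 69, so s = 4 and d = 69.
Repeated squaring mod 1105: 61^1 ≡ 61, 61^2 ≡ 406, 61^4 ≡ 191, 61^8 ≡ 16, 61^16 ≡ 256, 61^32 ≡ 341, 61^64 ≡ 256.
69 = 64 + 4 + 1, so 61^69 ≡ 256·191·61 ≡ 261 (mod 1105).

261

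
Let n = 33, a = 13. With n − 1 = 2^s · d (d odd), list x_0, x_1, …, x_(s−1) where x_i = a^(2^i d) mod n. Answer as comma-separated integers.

n − 1 = 32 = 2^5 · 1, so s = 5 and d = 1.
x_0 = 13^1 mod 33 = 13.
x_1 = 13^2 mod 33 = 4.
x_2 = 4^2 mod 33 = 16.
x_3 = 16^2 mod 33 = 25.
x_4 = 25^2 mod 33 = 31.

13, 4, 16, 25, 31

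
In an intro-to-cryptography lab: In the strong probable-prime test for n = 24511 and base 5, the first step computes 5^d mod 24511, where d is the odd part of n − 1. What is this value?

15732

n − 1 = 24510 = 2^1 · 12255, so s = 1 and d = 12255.
Repeated squaring mod 24511: 5^1 ≡ 5, 5^2 ≡ 25, 5^4 ≡ 625, 5^8 ≡ 22960, 5^16 ≡ 3523, 5^32 ≡ 8963, 5^64 ≡ 12822, 5^128 ≡ 8407, 5^256 ≡ 12436, 5^512 ≡ 14197, 5^1024 ≡ 856, 5^2048 ≡ 21917, 5^4096 ≡ 12822, 5^8192 ≡ 8407.
12255 = 8192 + 2048 + 1024 + 512 + 256 + 128 + 64 + 16 + 8 + 4 + 2 + 1, so 5^12255 ≡ 8407·21917·856·14197·12436·8407·12822·3523·22960·625·25·5 ≡ 15732 (mod 24511).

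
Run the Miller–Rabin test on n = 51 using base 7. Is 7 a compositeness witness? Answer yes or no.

n − 1 = 50 = 2^1 · 25, so s = 1 and d = 25.
x_0 = 7^25 mod 51 = 10.
x_0 ∉ {1, 50} and s = 1, so 7 is a Miller–Rabin witness and 51 is composite.

yes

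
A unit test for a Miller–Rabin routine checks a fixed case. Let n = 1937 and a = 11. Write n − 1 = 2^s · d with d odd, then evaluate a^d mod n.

1740

n − 1 = 1936 = 2^4 · 121, so s = 4 and d = 121.
Repeated squaring mod 1937: 11^1 ≡ 11, 11^2 ≡ 121, 11^4 ≡ 1082, 11^8 ≡ 776, 11^16 ≡ 1706, 11^32 ≡ 1062, 11^64 ≡ 510.
121 = 64 + 32 + 16 + 8 + 1, so 11^121 ≡ 510·1062·1706·776·11 ≡ 1740 (mod 1937).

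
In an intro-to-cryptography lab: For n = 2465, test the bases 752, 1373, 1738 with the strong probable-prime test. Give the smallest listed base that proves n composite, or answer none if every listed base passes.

none

n − 1 = 2464 = 2^5 · 77, so s = 5 and d = 77.
Base 752: x_0 = 752^77 mod 2465 = 157. x_0 is neither 1 nor 2464, so continue squaring. x_1 = 157^2 mod 2465 = 2464. x_1 ≡ −1, so 752 is not a witness.
Base 1373: x_0 = 1373^77 mod 2465 = 1288. x_0 is neither 1 nor 2464, so continue squaring. x_1 = 1288^2 mod 2465 = 2464. x_1 ≡ −1, so 1373 is not a witness.
Base 1738: x_0 = 1738^77 mod 2465 = 1143. x_0 is neither 1 nor 2464, so continue squaring. x_1 = 1143^2 mod 2465 = 2464. x_1 ≡ −1, so 1738 is not a witness.
No listed base is a witness for 2465.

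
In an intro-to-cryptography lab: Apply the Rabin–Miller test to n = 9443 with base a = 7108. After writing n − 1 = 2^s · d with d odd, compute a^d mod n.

7271

n − 1 = 9442 = 2^1 · 4721, so s = 1 and d = 4721.
7108^4721 mod 9443 = 7271.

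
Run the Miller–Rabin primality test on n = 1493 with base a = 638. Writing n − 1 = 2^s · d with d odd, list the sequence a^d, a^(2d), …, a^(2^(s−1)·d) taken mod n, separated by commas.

n − 1 = 1492 = 2^2 · 373, so s = 2 and d = 373.
x_0 = 638^373 mod 1493 = 432.
x_1 = 432^2 mod 1493 = 1492.

432, 1492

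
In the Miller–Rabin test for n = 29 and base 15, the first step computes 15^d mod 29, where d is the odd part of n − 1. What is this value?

17

n − 1 = 28 = 2^2 · 7, so s = 2 and d = 7.
Repeated squaring mod 29: 15^1 ≡ 15, 15^2 ≡ 22, 15^4 ≡ 20.
7 = 4 + 2 + 1, so 15^7 ≡ 20·22·15 ≡ 17 (mod 29).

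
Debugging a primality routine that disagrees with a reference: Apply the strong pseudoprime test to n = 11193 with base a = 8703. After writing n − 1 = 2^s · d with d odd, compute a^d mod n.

n − 1 = 11192 = 2^3 · 1399, so s = 3 and d = 1399.
Repeated squaring mod 11193: 8703^1 ≡ 8703, 8703^2 ≡ 10371, 8703^4 ≡ 4104, 8703^8 ≡ 8544, 8703^16 ≡ 10383, 8703^32 ≡ 6906, 8703^64 ≡ 10656, 8703^128 ≡ 8544, 8703^256 ≡ 10383, 8703^512 ≡ 6906, 8703^1024 ≡ 10656.
1399 = 1024 + 256 + 64 + 32 + 16 + 4 + 2 + 1, so 8703^1399 ≡ 10656·10383·10656·6906·10383·4104·10371·8703 ≡ 1983 (mod 11193).

1983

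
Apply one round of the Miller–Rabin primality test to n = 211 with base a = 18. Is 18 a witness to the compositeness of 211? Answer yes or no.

no

n − 1 = 210 = 2^1 · 105, so s = 1 and d = 105.
x_0 = 18^105 mod 211 = 210.
x_0 = 210 ≡ −1, so 18 is not a witness.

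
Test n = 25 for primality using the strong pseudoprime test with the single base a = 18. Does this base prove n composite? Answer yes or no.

n − 1 = 24 = 2^3 · 3, so s = 3 and d = 3.
x_0 = 18^3 mod 25 = 7.
x_0 is neither 1 nor 24, so continue squaring.
x_1 = 7^2 mod 25 = 24.
x_1 ≡ −1, so 18 is not a witness.

no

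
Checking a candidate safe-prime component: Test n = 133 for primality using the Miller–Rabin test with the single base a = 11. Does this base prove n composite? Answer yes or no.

n − 1 = 132 = 2^2 · 33, so s = 2 and d = 33.
x_0 = 11^33 mod 133 = 1.
x_0 = 1, so 11 is not a witness.

no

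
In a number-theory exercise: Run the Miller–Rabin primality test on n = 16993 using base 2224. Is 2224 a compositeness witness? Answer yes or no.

n − 1 = 16992 = 2^5 · 531, so s = 5 and d = 531.
x_0 = 2224^531 mod 16993 = 11172.
x_0 is neither 1 nor 16992, so continue squaring.
x_1 = 11172^2 mod 16993 = 16992.
x_1 ≡ −1, so 2224 is not a witness.

no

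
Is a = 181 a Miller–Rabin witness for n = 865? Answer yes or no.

yes

n − 1 = 864 = 2^5 · 27, so s = 5 and d = 27.
x_0 = 181^27 mod 865 = 546.
x_0 is neither 1 nor 864, so continue squaring.
x_1 = 546^2 mod 865 = 556.
x_2 = 556^2 mod 865 = 331.
x_3 = 331^2 mod 865 = 571.
x_4 = 571^2 mod 865 = 801.
Reached i = s−1 = 4 without hitting −1: 181 is a Miller–Rabin witness and 865 is composite.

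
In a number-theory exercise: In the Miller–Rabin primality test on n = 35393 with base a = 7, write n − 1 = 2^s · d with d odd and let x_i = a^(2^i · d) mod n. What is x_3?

n − 1 = 35392 = 2^6 · 553, so s = 6 and d = 553.
x_0 = 7^553 mod 35393 = 6851.
x_1 = 6851^2 mod 35393 = 5083.
x_2 = 5083^2 mod 35393 = 35392.
x_3 = 35392^2 mod 35393 = 1.

1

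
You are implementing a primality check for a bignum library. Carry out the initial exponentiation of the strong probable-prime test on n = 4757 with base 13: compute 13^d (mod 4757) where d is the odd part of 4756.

2425

n − 1 = 4756 = 2^2 · 1189, so s = 2 and d = 1189.
13^1189 mod 4757 = 2425.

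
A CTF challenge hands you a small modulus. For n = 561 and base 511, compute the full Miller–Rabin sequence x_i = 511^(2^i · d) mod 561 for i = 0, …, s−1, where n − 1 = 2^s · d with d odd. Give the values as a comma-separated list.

1, 1, 1, 1

n − 1 = 560 = 2^4 · 35, so s = 4 and d = 35.
x_0 = 511^35 mod 561 = 1.
x_1 = 1^2 mod 561 = 1.
x_2 = 1^2 mod 561 = 1.
x_3 = 1^2 mod 561 = 1.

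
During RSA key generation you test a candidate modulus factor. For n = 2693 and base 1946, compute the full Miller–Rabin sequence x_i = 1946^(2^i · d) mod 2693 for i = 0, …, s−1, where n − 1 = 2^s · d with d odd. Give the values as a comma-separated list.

1, 1

n − 1 = 2692 = 2^2 · 673, so s = 2 and d = 673.
x_0 = 1946^673 mod 2693 = 1.
x_1 = 1^2 mod 2693 = 1.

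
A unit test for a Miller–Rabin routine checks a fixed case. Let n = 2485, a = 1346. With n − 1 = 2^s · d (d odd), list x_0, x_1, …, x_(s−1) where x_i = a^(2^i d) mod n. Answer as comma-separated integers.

386, 2381

n − 1 = 2484 = 2^2 · 621, so s = 2 and d = 621.
x_0 = 1346^621 mod 2485 = 386.
x_1 = 386^2 mod 2485 = 2381.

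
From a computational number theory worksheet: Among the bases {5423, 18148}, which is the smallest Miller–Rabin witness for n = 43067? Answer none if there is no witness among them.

n − 1 = 43066 = 2^1 · 21533, so s = 1 and d = 21533.
Base 5423: x_0 = 5423^21533 mod 43067 = 1. x_0 = 1, so 5423 is not a witness.
Base 18148: x_0 = 18148^21533 mod 43067 = 1. x_0 = 1, so 18148 is not a witness.
No listed base is a witness for 43067.

none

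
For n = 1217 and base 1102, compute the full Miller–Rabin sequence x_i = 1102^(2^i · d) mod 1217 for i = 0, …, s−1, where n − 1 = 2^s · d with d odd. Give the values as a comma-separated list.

n − 1 = 1216 = 2^6 · 19, so s = 6 and d = 19.
x_0 = 1102^19 mod 1217 = 1066.
x_1 = 1066^2 mod 1217 = 895.
x_2 = 895^2 mod 1217 = 239.
x_3 = 239^2 mod 1217 = 1139.
x_4 = 1139^2 mod 1217 = 1216.
x_5 = 1216^2 mod 1217 = 1.

1066, 895, 239, 1139, 1216, 1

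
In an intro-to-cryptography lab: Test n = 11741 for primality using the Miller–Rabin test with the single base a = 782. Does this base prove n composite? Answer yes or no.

yes

n − 1 = 11740 = 2^2 · 2935, so s = 2 and d = 2935.
Repeated squaring mod 11741: 782^1 ≡ 782, 782^2 ≡ 992, 782^4 ≡ 9561, 782^8 ≡ 9036, 782^16 ≡ 2382, 782^32 ≡ 3021, 782^64 ≡ 3684, 782^128 ≡ 11001, 782^256 ≡ 7514, 782^512 ≡ 9468, 782^1024 ≡ 489, 782^2048 ≡ 4301.
2935 = 2048 + 512 + 256 + 64 + 32 + 16 + 4 + 2 + 1, so 782^2935 ≡ 4301·9468·7514·3684·3021·2382·9561·992·782 ≡ 7460 (mod 11741).
x_0 = 782^2935 mod 11741 = 7460.
x_0 is neither 1 nor 11740, so continue squaring.
x_1 = 7460^2 mod 11741 = 11001.
Reached i = s−1 = 1 without hitting −1: 782 is a Miller–Rabin witness and 11741 is composite.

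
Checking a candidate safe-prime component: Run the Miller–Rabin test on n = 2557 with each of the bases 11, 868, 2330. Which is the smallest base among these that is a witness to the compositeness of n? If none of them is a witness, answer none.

none

n − 1 = 2556 = 2^2 · 639, so s = 2 and d = 639.
Base 11: x_0 = 11^639 mod 2557 = 1. x_0 = 1, so 11 is not a witness.
Base 868: x_0 = 868^639 mod 2557 = 1946. x_0 is neither 1 nor 2556, so continue squaring. x_1 = 1946^2 mod 2557 = 2556. x_1 ≡ −1, so 868 is not a witness.
Base 2330: x_0 = 2330^639 mod 2557 = 1946. x_0 is neither 1 nor 2556, so continue squaring. x_1 = 1946^2 mod 2557 = 2556. x_1 ≡ −1, so 2330 is not a witness.
No listed base is a witness for 2557.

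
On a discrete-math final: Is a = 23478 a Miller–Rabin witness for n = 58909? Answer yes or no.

n − 1 = 58908 = 2^2 · 14727, so s = 2 and d = 14727.
Repeated squaring mod 58909: 23478^1 ≡ 23478, 23478^2 ≡ 4971, 23478^4 ≡ 27970, 23478^8 ≡ 9380, 23478^16 ≡ 33263, 23478^32 ≡ 57240, 23478^64 ≡ 16838, 23478^128 ≡ 48136, 23478^256 ≡ 6799, 23478^512 ≡ 41745, 23478^1024 ≡ 57896, 23478^2048 ≡ 24716, 23478^4096 ≡ 53235, 23478^8192 ≡ 29962.
14727 = 8192 + 4096 + 2048 + 256 + 128 + 4 + 2 + 1, so 23478^14727 ≡ 29962·53235·24716·6799·48136·27970·4971·23478 ≡ 13568 (mod 58909).
x_0 = 23478^14727 mod 58909 = 13568.
x_0 is neither 1 nor 58908, so continue squaring.
x_1 = 13568^2 mod 58909 = 58908.
x_1 ≡ −1, so 23478 is not a witness.

no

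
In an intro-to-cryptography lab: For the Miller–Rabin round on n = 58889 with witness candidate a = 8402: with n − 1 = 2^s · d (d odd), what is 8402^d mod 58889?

57474

n − 1 = 58888 = 2^3 · 7361, so s = 3 and d = 7361.
Repeated squaring mod 58889: 8402^1 ≡ 8402, 8402^2 ≡ 44582, 8402^4 ≡ 50974, 8402^8 ≡ 48218, 8402^16 ≡ 37804, 8402^32 ≡ 24164, 8402^64 ≡ 14461, 8402^128 ≡ 5682, 8402^256 ≡ 13952, 8402^512 ≡ 30159, 8402^1024 ≡ 24676, 8402^2048 ≡ 51605, 8402^4096 ≡ 56556.
7361 = 4096 + 2048 + 1024 + 128 + 64 + 1, so 8402^7361 ≡ 56556·51605·24676·5682·14461·8402 ≡ 57474 (mod 58889).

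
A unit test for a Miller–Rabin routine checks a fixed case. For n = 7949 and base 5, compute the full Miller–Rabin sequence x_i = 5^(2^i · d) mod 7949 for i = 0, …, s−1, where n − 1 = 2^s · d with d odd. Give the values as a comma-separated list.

n − 1 = 7948 = 2^2 · 1987, so s = 2 and d = 1987.
x_0 = 5^1987 mod 7949 = 7948.
x_1 = 7948^2 mod 7949 = 1.

7948, 1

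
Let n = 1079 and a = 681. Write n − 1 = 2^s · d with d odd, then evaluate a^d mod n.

671

n − 1 = 1078 = 2^1 · 539, so s = 1 and d = 539.
681^539 mod 1079 = 671.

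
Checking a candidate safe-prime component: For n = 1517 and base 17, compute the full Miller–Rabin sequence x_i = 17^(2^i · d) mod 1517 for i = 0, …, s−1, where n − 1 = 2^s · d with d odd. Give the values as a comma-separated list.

94, 1251

n − 1 = 1516 = 2^2 · 379, so s = 2 and d = 379.
x_0 = 17^379 mod 1517 = 94.
x_1 = 94^2 mod 1517 = 1251.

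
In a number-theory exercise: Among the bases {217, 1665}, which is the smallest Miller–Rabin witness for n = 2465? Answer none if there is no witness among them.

1665

n − 1 = 2464 = 2^5 · 77, so s = 5 and d = 77.
Base 217: x_0 = 217^77 mod 2465 = 1322. x_0 is neither 1 nor 2464, so continue squaring. x_1 = 1322^2 mod 2465 = 2464. x_1 ≡ −1, so 217 is not a witness.
Base 1665: x_0 = 1665^77 mod 2465 = 1665. x_0 is neither 1 nor 2464, so continue squaring. x_1 = 1665^2 mod 2465 = 1565. x_2 = 1565^2 mod 2465 = 1480. x_3 = 1480^2 mod 2465 = 1480. x_4 = 1480^2 mod 2465 = 1480. Reached i = s−1 = 4 without hitting −1: 1665 is a Miller–Rabin witness and 2465 is composite.
The smallest witness among the given bases is 1665.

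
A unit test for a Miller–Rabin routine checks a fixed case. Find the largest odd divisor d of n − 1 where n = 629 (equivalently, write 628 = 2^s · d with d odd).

Halving: 628 → 314 → 157; 157 is odd.
So 628 = 2^2 · 157.

157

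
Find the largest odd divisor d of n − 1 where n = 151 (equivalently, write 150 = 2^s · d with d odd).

Halving: 150 → 75; 75 is odd.
So 150 = 2^1 · 75.

75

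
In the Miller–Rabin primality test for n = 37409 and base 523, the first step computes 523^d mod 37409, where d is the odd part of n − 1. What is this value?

n − 1 = 37408 = 2^5 · 1169, so s = 5 and d = 1169.
523^1169 mod 37409 = 12397.

12397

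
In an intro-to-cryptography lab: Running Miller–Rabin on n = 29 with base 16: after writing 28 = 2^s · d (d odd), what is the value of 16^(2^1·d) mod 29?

1

n − 1 = 28 = 2^2 · 7, so s = 2 and d = 7.
Repeated squaring mod 29: 16^1 ≡ 16, 16^2 ≡ 24, 16^4 ≡ 25.
7 = 4 + 2 + 1, so 16^7 ≡ 25·24·16 ≡ 1 (mod 29).
x_0 = 1.
x_1 = 1^2 mod 29 = 1.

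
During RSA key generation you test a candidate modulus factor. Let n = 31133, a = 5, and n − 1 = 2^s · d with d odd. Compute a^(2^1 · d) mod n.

14203

n − 1 = 31132 = 2^2 · 7783, so s = 2 and d = 7783.
x_0 = 5^7783 mod 31133 = 22379.
x_1 = 22379^2 mod 31133 = 14203.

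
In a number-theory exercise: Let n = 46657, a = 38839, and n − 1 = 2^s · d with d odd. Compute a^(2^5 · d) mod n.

1

n − 1 = 46656 = 2^6 · 729, so s = 6 and d = 729.
x_0 = 38839^729 mod 46657 = 31858.
x_1 = 31858^2 mod 46657 = 2443.
x_2 = 2443^2 mod 46657 = 42810.
x_3 = 42810^2 mod 46657 = 9140.
x_4 = 9140^2 mod 46657 = 23570.
x_5 = 23570^2 mod 46657 = 1.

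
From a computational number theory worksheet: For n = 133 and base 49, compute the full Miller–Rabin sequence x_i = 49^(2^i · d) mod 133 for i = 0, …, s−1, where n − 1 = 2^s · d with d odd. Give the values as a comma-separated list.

77, 77

n − 1 = 132 = 2^2 · 33, so s = 2 and d = 33.
x_0 = 49^33 mod 133 = 77.
x_1 = 77^2 mod 133 = 77.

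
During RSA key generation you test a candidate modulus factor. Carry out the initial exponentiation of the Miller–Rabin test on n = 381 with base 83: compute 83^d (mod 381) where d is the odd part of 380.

194

n − 1 = 380 = 2^2 · 95, so s = 2 and d = 95.
By repeated squaring, 83^95 ≡ 194 (mod 381).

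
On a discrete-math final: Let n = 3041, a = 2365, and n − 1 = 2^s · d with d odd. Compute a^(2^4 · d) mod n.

1

n − 1 = 3040 = 2^5 · 95, so s = 5 and d = 95.
x_0 = 2365^95 mod 3041 = 2267.
x_1 = 2267^2 mod 3041 = 3040.
x_2 = 3040^2 mod 3041 = 1.
x_3 = 1^2 mod 3041 = 1.
x_4 = 1^2 mod 3041 = 1.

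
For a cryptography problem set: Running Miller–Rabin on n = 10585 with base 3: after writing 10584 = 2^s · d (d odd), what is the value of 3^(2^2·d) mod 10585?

1

n − 1 = 10584 = 2^3 · 1323, so s = 3 and d = 1323.
Repeated squaring mod 10585: 3^1 ≡ 3, 3^2 ≡ 9, 3^4 ≡ 81, 3^8 ≡ 6561, 3^16 ≡ 8111, 3^32 ≡ 2546, 3^64 ≡ 4096, 3^128 ≡ 10576, 3^256 ≡ 81, 3^512 ≡ 6561, 3^1024 ≡ 8111.
1323 = 1024 + 256 + 32 + 8 + 2 + 1, so 3^1323 ≡ 8111·81·2546·6561·9·3 ≡ 8422 (mod 10585).
x_0 = 8422.
x_1 = 8422^2 mod 10585 = 10584.
x_2 = 10584^2 mod 10585 = 1.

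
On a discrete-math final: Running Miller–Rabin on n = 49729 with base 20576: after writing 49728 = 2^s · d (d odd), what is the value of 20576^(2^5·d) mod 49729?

27207

n − 1 = 49728 = 2^6 · 777, so s = 6 and d = 777.
Repeated squaring mod 49729: 20576^1 ≡ 20576, 20576^2 ≡ 28799, 20576^4 ≡ 2139, 20576^8 ≡ 253, 20576^16 ≡ 14280, 20576^32 ≡ 29500, 20576^64 ≡ 42229, 20576^128 ≡ 6501, 20576^256 ≡ 43080, 20576^512 ≡ 120.
777 = 512 + 256 + 8 + 1, so 20576^777 ≡ 120·43080·253·20576 ≡ 41256 (mod 49729).
x_0 = 41256.
x_1 = 41256^2 mod 49729 = 32782.
x_2 = 32782^2 mod 49729 = 15834.
x_3 = 15834^2 mod 49729 = 31667.
x_4 = 31667^2 mod 49729 = 13604.
x_5 = 13604^2 mod 49729 = 27207.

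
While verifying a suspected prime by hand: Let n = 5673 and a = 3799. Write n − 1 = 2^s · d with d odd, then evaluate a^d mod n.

n − 1 = 5672 = 2^3 · 709, so s = 3 and d = 709.
Repeated squaring mod 5673: 3799^1 ≡ 3799, 3799^2 ≡ 289, 3799^4 ≡ 4099, 3799^8 ≡ 4048, 3799^16 ≡ 2680, 3799^32 ≡ 382, 3799^64 ≡ 4099, 3799^128 ≡ 4048, 3799^256 ≡ 2680, 3799^512 ≡ 382.
709 = 512 + 128 + 64 + 4 + 1, so 3799^709 ≡ 382·4048·4099·4099·3799 ≡ 2938 (mod 5673).

2938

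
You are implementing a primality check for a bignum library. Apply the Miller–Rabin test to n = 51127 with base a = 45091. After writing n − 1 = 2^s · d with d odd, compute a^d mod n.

n − 1 = 51126 = 2^1 · 25563, so s = 1 and d = 25563.
45091^25563 mod 51127 = 44986.

44986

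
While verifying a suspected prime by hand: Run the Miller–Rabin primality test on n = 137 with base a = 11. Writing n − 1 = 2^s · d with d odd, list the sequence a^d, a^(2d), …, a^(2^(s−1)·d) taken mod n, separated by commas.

n − 1 = 136 = 2^3 · 17, so s = 3 and d = 17.
x_0 = 11^17 mod 137 = 100.
x_1 = 100^2 mod 137 = 136.
x_2 = 136^2 mod 137 = 1.

100, 136, 1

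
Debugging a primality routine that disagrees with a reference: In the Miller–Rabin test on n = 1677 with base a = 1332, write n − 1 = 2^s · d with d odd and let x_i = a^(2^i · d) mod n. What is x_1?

n − 1 = 1676 = 2^2 · 419, so s = 2 and d = 419.
By repeated squaring, 1332^419 ≡ 687 (mod 1677).
x_0 = 687.
x_1 = 687^2 mod 1677 = 732.

732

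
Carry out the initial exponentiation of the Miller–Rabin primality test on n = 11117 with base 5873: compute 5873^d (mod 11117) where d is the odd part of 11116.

n − 1 = 11116 = 2^2 · 2779, so s = 2 and d = 2779.
Repeated squaring mod 11117: 5873^1 ≡ 5873, 5873^2 ≡ 7195, 5873^4 ≡ 7273, 5873^8 ≡ 1843, 5873^16 ≡ 5964, 5873^32 ≡ 6013, 5873^64 ≡ 3685, 5873^128 ≡ 5368, 5873^256 ≡ 160, 5873^512 ≡ 3366, 5873^1024 ≡ 1733, 5873^2048 ≡ 1699.
2779 = 2048 + 512 + 128 + 64 + 16 + 8 + 2 + 1, so 5873^2779 ≡ 1699·3366·5368·3685·5964·1843·7195·5873 ≡ 1 (mod 11117).

1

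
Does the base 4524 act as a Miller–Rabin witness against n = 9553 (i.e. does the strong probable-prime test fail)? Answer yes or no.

n − 1 = 9552 = 2^4 · 597, so s = 4 and d = 597.
Repeated squaring mod 9553: 4524^1 ≡ 4524, 4524^2 ≡ 4050, 4524^4 ≡ 9552, 4524^8 ≡ 1, 4524^16 ≡ 1, 4524^32 ≡ 1, 4524^64 ≡ 1, 4524^128 ≡ 1, 4524^256 ≡ 1, 4524^512 ≡ 1.
597 = 512 + 64 + 16 + 4 + 1, so 4524^597 ≡ 1·1·1·9552·4524 ≡ 5029 (mod 9553).
x_0 = 4524^597 mod 9553 = 5029.
x_0 is neither 1 nor 9552, so continue squaring.
x_1 = 5029^2 mod 9553 = 4050.
x_2 = 4050^2 mod 9553 = 9552.
x_2 ≡ −1, so 4524 is not a witness.

no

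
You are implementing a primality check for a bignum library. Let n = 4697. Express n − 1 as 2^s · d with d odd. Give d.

587

Halving: 4696 → 2348 → 1174 → 587; 587 is odd.
So 4696 = 2^3 · 587.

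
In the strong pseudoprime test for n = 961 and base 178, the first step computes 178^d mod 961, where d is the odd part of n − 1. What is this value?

309

n − 1 = 960 = 2^6 · 15, so s = 6 and d = 15.
By repeated squaring, 178^15 ≡ 309 (mod 961).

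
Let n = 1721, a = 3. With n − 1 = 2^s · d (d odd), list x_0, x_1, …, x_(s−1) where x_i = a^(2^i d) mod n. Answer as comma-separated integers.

232, 473, 1720

n − 1 = 1720 = 2^3 · 215, so s = 3 and d = 215.
x_0 = 3^215 mod 1721 = 232.
x_1 = 232^2 mod 1721 = 473.
x_2 = 473^2 mod 1721 = 1720.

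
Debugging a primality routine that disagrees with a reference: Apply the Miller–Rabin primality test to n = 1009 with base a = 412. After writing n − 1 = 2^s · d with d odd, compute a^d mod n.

n − 1 = 1008 = 2^4 · 63, so s = 4 and d = 63.
412^63 mod 1009 = 247.

247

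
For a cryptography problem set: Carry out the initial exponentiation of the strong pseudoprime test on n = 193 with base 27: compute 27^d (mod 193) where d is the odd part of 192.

190

n − 1 = 192 = 2^6 · 3, so s = 6 and d = 3.
27^3 mod 193 = 190.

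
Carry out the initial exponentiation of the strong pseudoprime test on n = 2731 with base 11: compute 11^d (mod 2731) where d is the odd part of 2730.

2730

n − 1 = 2730 = 2^1 · 1365, so s = 1 and d = 1365.
By repeated squaring, 11^1365 ≡ 2730 (mod 2731).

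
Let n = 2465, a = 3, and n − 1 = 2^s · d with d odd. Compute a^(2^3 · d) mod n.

1886

n − 1 = 2464 = 2^5 · 77, so s = 5 and d = 77.
x_0 = 3^77 mod 2465 = 2018.
x_1 = 2018^2 mod 2465 = 144.
x_2 = 144^2 mod 2465 = 1016.
x_3 = 1016^2 mod 2465 = 1886.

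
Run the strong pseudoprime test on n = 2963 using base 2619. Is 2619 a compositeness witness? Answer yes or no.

n − 1 = 2962 = 2^1 · 1481, so s = 1 and d = 1481.
x_0 = 2619^1481 mod 2963 = 1.
x_0 = 1, so 2619 is not a witness.

no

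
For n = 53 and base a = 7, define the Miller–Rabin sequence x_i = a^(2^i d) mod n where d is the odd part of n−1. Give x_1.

n − 1 = 52 = 2^2 · 13, so s = 2 and d = 13.
x_0 = 7^13 mod 53 = 52.
x_1 = 52^2 mod 53 = 1.

1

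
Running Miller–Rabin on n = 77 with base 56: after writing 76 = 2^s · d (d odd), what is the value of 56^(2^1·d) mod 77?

n − 1 = 76 = 2^2 · 19, so s = 2 and d = 19.
Repeated squaring mod 77: 56^1 ≡ 56, 56^2 ≡ 56, 56^4 ≡ 56, 56^8 ≡ 56, 56^16 ≡ 56.
19 = 16 + 2 + 1, so 56^19 ≡ 56·56·56 ≡ 56 (mod 77).
x_0 = 56.
x_1 = 56^2 mod 77 = 56.

56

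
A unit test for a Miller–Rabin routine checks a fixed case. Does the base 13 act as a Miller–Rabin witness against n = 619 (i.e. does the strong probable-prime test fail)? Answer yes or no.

n − 1 = 618 = 2^1 · 309, so s = 1 and d = 309.
x_0 = 13^309 mod 619 = 618.
x_0 = 618 ≡ −1, so 13 is not a witness.

no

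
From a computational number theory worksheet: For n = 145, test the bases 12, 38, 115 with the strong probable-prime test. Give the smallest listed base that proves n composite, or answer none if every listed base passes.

n − 1 = 144 = 2^4 · 9, so s = 4 and d = 9.
Base 12: x_0 = 12^9 mod 145 = 12. x_0 is neither 1 nor 144, so continue squaring. x_1 = 12^2 mod 145 = 144. x_1 ≡ −1, so 12 is not a witness.
Base 38: x_0 = 38^9 mod 145 = 93. x_0 is neither 1 nor 144, so continue squaring. x_1 = 93^2 mod 145 = 94. x_2 = 94^2 mod 145 = 136. x_3 = 136^2 mod 145 = 81. Reached i = s−1 = 3 without hitting −1: 38 is a Miller–Rabin witness and 145 is composite.
Base 115: x_0 = 115^9 mod 145 = 115. x_0 is neither 1 nor 144, so continue squaring. x_1 = 115^2 mod 145 = 30. x_2 = 30^2 mod 145 = 30. x_3 = 30^2 mod 145 = 30. Reached i = s−1 = 3 without hitting −1: 115 is a Miller–Rabin witness and 145 is composite.
The smallest witness among the given bases is 38.

38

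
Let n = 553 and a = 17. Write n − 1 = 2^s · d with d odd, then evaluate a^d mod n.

n − 1 = 552 = 2^3 · 69, so s = 3 and d = 69.
17^69 mod 553 = 377.

377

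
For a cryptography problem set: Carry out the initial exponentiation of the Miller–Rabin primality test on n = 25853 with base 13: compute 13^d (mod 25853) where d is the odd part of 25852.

4772

n − 1 = 25852 = 2^2 · 6463, so s = 2 and d = 6463.
13^6463 mod 25853 = 4772.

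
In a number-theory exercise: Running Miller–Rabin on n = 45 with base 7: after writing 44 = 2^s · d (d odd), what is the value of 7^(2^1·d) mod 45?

n − 1 = 44 = 2^2 · 11, so s = 2 and d = 11.
Repeated squaring mod 45: 7^1 ≡ 7, 7^2 ≡ 4, 7^4 ≡ 16, 7^8 ≡ 31.
11 = 8 + 2 + 1, so 7^11 ≡ 31·4·7 ≡ 13 (mod 45).
x_0 = 13.
x_1 = 13^2 mod 45 = 34.

34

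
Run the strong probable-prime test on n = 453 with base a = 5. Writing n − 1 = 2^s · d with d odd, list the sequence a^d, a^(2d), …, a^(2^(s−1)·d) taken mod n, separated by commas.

n − 1 = 452 = 2^2 · 113, so s = 2 and d = 113.
x_0 = 5^113 mod 453 = 206.
x_1 = 206^2 mod 453 = 307.

206, 307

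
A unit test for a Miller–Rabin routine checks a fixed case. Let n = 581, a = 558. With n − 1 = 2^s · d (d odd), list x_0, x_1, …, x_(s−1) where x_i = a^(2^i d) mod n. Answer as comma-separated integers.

159, 298

n − 1 = 580 = 2^2 · 145, so s = 2 and d = 145.
x_0 = 558^145 mod 581 = 159.
x_1 = 159^2 mod 581 = 298.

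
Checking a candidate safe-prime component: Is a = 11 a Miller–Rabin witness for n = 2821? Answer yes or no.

n − 1 = 2820 = 2^2 · 705, so s = 2 and d = 705.
x_0 = 11^705 mod 2821 = 1828.
x_0 is neither 1 nor 2820, so continue squaring.
x_1 = 1828^2 mod 2821 = 1520.
Reached i = s−1 = 1 without hitting −1: 11 is a Miller–Rabin witness and 2821 is composite.

yes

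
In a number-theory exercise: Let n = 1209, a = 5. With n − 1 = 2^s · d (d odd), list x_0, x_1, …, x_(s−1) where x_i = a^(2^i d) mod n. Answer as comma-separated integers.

749, 25, 625

n − 1 = 1208 = 2^3 · 151, so s = 3 and d = 151.
x_0 = 5^151 mod 1209 = 749.
x_1 = 749^2 mod 1209 = 25.
x_2 = 25^2 mod 1209 = 625.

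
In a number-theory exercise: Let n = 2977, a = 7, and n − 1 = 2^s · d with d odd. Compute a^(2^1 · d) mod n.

n − 1 = 2976 = 2^5 · 93, so s = 5 and d = 93.
x_0 = 7^93 mod 2977 = 2647.
x_1 = 2647^2 mod 2977 = 1728.

1728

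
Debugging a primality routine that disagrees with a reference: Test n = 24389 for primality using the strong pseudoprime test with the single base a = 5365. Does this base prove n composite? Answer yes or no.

n − 1 = 24388 = 2^2 · 6097, so s = 2 and d = 6097.
x_0 = 5365^6097 mod 24389 = 0.
x_0 is neither 1 nor 24388, so continue squaring.
x_1 = 0^2 mod 24389 = 0.
Reached i = s−1 = 1 without hitting −1: 5365 is a Miller–Rabin witness and 24389 is composite.

yes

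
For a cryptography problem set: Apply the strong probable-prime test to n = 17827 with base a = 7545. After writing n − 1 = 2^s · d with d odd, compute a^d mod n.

1

n − 1 = 17826 = 2^1 · 8913, so s = 1 and d = 8913.
By repeated squaring, 7545^8913 ≡ 1 (mod 17827).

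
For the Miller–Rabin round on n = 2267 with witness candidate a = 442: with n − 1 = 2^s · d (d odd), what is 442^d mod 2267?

n − 1 = 2266 = 2^1 · 1133, so s = 1 and d = 1133.
Repeated squaring mod 2267: 442^1 ≡ 442, 442^2 ≡ 402, 442^4 ≡ 647, 442^8 ≡ 1481, 442^16 ≡ 1172, 442^32 ≡ 2049, 442^64 ≡ 2184, 442^128 ≡ 88, 442^256 ≡ 943, 442^512 ≡ 585, 442^1024 ≡ 2175.
1133 = 1024 + 64 + 32 + 8 + 4 + 1, so 442^1133 ≡ 2175·2184·2049·1481·647·442 ≡ 2266 (mod 2267).

2266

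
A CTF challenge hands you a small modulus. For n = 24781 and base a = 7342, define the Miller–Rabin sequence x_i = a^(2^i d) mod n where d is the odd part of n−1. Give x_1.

n − 1 = 24780 = 2^2 · 6195, so s = 2 and d = 6195.
x_0 = 7342^6195 mod 24781 = 24429.
x_1 = 24429^2 mod 24781 = 24780.

24780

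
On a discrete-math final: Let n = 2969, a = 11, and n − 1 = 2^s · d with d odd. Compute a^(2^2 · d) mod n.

n − 1 = 2968 = 2^3 · 371, so s = 3 and d = 371.
Repeated squaring mod 2969: 11^1 ≡ 11, 11^2 ≡ 121, 11^4 ≡ 2765, 11^8 ≡ 50, 11^16 ≡ 2500, 11^32 ≡ 255, 11^64 ≡ 2676, 11^128 ≡ 2717, 11^256 ≡ 1155.
371 = 256 + 64 + 32 + 16 + 2 + 1, so 11^371 ≡ 1155·2676·255·2500·121·11 ≡ 544 (mod 2969).
x_0 = 544.
x_1 = 544^2 mod 2969 = 2005.
x_2 = 2005^2 mod 2969 = 2968.

2968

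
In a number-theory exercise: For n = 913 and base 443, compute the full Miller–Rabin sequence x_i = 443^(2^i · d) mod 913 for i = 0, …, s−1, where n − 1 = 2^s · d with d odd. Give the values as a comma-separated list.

856, 510, 808, 69

n − 1 = 912 = 2^4 · 57, so s = 4 and d = 57.
x_0 = 443^57 mod 913 = 856.
x_1 = 856^2 mod 913 = 510.
x_2 = 510^2 mod 913 = 808.
x_3 = 808^2 mod 913 = 69.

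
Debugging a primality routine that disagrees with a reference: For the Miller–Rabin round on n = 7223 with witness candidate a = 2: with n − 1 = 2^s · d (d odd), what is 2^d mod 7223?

4342

n − 1 = 7222 = 2^1 · 3611, so s = 1 and d = 3611.
2^3611 mod 7223 = 4342.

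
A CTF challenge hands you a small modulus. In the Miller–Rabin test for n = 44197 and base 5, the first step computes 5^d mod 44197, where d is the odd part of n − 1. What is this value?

37284

n − 1 = 44196 = 2^2 · 11049, so s = 2 and d = 11049.
5^11049 mod 44197 = 37284.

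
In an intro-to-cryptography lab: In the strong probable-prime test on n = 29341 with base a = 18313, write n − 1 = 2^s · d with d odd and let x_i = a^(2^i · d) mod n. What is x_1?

18240

n − 1 = 29340 = 2^2 · 7335, so s = 2 and d = 7335.
x_0 = 18313^7335 mod 29341 = 19826.
x_1 = 19826^2 mod 29341 = 18240.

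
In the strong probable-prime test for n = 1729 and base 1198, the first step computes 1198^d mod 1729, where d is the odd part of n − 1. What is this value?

n − 1 = 1728 = 2^6 · 27, so s = 6 and d = 27.
1198^27 mod 1729 = 1464.

1464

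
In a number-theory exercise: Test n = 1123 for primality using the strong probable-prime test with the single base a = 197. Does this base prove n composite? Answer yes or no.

no

n − 1 = 1122 = 2^1 · 561, so s = 1 and d = 561.
x_0 = 197^561 mod 1123 = 1.
x_0 = 1, so 197 is not a witness.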